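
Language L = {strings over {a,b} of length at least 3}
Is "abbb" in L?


length = 4

Yes, "abbb" is in L


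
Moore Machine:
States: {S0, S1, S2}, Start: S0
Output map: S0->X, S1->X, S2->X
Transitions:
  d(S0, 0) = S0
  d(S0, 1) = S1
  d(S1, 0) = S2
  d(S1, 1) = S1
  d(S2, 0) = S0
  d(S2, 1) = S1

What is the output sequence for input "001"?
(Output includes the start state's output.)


Start: S0 (output X)
  --0--> S0 (output X)
  --0--> S0 (output X)
  --1--> S1 (output X)

"XXXX"


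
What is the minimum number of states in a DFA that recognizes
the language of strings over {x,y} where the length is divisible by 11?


States track (length) mod 11.
Need 11 states: one per remainder 0..10; accept = remainder 0.

11


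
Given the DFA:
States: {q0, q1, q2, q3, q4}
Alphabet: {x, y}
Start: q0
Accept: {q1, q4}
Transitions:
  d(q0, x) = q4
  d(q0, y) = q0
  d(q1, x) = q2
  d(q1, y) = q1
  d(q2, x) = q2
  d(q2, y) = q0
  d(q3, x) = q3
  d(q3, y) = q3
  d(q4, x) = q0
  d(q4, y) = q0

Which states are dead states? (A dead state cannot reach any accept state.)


Forward reachability from each state:
  q0 -> reaches accept state q4 (live)
  q1 -> reaches accept state q1 (live)
  q2 -> reaches accept state q4 (live)
  q3 -> reaches {q3}, no accept state (dead)
  q4 -> reaches accept state q4 (live)

{q3}


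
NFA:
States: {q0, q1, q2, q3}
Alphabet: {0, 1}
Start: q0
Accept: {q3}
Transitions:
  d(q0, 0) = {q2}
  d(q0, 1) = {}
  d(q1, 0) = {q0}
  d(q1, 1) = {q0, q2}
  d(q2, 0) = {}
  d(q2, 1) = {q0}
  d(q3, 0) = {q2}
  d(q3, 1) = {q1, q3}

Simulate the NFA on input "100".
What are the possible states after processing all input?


Start: {q0}
  --1--> {}
  --0--> {}
  --0--> {}

{} (empty set, no valid transitions)


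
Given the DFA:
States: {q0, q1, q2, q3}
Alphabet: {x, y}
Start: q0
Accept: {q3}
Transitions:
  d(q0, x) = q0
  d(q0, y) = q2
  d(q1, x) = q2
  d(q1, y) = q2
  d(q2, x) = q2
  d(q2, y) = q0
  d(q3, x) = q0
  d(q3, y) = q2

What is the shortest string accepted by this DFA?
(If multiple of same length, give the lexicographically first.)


BFS by string length (lex-first path to each state shown):
  len 0: q0<-""
  len 1: q0<-"x", q2<-"y"
  len 2: q0<-"xx", q2<-"xy"
  len 3: q0<-"xxx", q2<-"xxy"
  len 4: q0<-"xxxx", q2<-"xxxy"
  len 5: q0<-"xxxxx", q2<-"xxxxy"
  len 6: q0<-"xxxxxx", q2<-"xxxxxy"
  len 7: q0<-"xxxxxxx", q2<-"xxxxxxy"
  len 8: q0<-"xxxxxxxx", q2<-"xxxxxxxy"

No string accepted (empty language)


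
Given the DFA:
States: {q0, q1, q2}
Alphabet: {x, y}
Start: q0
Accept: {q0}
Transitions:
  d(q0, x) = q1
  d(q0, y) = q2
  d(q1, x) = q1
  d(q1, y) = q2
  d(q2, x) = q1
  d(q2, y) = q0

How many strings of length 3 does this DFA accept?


Enumerating all length-3 strings:
  "xxx" -> q1 [reject]
  "xxy" -> q2 [reject]
  "xyx" -> q1 [reject]
  "xyy" -> q0 [accept]
  "yxx" -> q1 [reject]
  "yxy" -> q2 [reject]
  "yyx" -> q1 [reject]
  "yyy" -> q2 [reject]

1 out of 8


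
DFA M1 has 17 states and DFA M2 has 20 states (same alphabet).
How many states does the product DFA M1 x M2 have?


Product construction pairs every M1 state with every M2 state.
17 * 20 = 340

340


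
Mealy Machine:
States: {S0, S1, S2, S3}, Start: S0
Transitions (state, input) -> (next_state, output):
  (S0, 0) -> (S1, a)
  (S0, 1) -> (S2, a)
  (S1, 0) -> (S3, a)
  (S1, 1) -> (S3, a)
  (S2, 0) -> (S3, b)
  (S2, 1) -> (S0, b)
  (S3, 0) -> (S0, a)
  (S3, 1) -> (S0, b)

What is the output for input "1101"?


Step-by-step:
  (S0, 1) -> (S2, a)
  (S2, 1) -> (S0, b)
  (S0, 0) -> (S1, a)
  (S1, 1) -> (S3, a)

"abaa"


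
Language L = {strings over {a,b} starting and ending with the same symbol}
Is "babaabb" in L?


first = 'b', last = 'b'

Yes, "babaabb" is in L


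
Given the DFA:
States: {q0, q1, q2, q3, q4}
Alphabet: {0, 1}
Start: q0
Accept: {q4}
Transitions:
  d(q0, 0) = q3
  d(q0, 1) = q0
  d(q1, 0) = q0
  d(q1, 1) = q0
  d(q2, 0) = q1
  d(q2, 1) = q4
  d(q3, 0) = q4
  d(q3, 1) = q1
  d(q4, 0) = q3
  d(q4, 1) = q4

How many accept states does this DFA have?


Accept states listed: {q4}
Counting: q4(1)

1


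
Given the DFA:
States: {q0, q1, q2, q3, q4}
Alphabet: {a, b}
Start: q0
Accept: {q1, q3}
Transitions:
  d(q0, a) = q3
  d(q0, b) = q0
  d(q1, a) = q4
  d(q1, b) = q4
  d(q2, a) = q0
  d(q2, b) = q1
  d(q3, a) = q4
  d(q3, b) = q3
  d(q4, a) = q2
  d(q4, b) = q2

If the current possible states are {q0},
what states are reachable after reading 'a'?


Apply transition on 'a' from each current state:
  d(q0, a) = q3

{q3}


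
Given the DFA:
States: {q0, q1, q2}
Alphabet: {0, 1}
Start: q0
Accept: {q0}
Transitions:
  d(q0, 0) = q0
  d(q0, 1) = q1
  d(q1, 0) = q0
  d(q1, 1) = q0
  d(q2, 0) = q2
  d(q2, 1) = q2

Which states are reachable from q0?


BFS from q0:
  layer 0: {q0}
  layer 1: {q1}

{q0, q1}


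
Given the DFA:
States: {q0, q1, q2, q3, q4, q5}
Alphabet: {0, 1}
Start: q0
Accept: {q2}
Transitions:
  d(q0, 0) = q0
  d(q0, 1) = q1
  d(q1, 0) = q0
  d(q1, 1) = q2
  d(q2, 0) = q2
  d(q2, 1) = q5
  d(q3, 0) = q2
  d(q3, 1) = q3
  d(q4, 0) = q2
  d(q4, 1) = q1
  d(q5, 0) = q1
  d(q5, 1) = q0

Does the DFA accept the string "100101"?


Trace: q0 -> q1 -> q0 -> q0 -> q1 -> q0 -> q1
Final state: q1
Accept states: {q2}

No, rejected (final state q1 is not an accept state)


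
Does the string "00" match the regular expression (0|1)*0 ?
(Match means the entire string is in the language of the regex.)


|string| = 2; first = '0'; last = '0'

Yes, "00" matches (0|1)*0


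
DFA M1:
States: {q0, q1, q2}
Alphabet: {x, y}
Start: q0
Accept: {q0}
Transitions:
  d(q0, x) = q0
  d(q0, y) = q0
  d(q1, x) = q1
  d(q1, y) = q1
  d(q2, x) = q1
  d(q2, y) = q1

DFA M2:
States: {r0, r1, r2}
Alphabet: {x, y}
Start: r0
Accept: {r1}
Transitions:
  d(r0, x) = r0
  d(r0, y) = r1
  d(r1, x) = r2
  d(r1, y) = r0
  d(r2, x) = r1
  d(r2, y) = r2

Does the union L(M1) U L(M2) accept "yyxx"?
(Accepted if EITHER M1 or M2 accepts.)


M1: final=q0 accepted=True
M2: final=r0 accepted=False

Yes, union accepts


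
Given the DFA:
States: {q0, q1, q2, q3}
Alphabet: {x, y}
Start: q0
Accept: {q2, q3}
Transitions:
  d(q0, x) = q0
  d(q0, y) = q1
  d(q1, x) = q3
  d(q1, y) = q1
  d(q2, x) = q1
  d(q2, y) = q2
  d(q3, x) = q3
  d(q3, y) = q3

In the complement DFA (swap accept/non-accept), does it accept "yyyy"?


Trace: q0 -> q1 -> q1 -> q1 -> q1
Final: q1
Original accept: {q2, q3}
Complement: q1 is not in original accept

Yes, complement accepts (original rejects)


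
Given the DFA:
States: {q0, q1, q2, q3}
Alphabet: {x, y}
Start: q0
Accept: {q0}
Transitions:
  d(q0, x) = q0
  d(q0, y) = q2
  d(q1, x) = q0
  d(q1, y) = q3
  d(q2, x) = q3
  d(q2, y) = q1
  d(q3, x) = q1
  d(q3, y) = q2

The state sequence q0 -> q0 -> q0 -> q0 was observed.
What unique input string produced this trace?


Trace back each transition to find the symbol:
  q0 --[x]--> q0
  q0 --[x]--> q0
  q0 --[x]--> q0

"xxx"


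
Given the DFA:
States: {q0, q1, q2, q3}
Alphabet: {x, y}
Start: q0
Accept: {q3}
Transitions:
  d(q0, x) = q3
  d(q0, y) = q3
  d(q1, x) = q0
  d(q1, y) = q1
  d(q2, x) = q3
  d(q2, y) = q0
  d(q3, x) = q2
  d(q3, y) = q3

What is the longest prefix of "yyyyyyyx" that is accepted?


Run the DFA, marking each prefix where the state is accepting:
  "" -> q0 [reject]
  "y" -> q3 [accept]
  "yy" -> q3 [accept]
  "yyy" -> q3 [accept]
  "yyyy" -> q3 [accept]
  "yyyyy" -> q3 [accept]
  "yyyyyy" -> q3 [accept]
  "yyyyyyy" -> q3 [accept]
  "yyyyyyyx" -> q2 [reject]

"yyyyyyy"


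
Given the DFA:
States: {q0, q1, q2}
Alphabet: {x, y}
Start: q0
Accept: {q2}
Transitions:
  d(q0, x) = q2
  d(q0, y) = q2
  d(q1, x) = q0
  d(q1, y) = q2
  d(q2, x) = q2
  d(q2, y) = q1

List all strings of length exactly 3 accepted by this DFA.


All strings of length 3: 8 total
Accepted: 4

"xxx", "xyy", "yxx", "yyy"


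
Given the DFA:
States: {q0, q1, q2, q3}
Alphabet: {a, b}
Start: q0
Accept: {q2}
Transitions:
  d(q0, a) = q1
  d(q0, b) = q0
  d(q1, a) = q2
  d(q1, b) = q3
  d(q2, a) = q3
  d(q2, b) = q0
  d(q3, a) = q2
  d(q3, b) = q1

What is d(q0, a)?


Looking up transition d(q0, a)

q1


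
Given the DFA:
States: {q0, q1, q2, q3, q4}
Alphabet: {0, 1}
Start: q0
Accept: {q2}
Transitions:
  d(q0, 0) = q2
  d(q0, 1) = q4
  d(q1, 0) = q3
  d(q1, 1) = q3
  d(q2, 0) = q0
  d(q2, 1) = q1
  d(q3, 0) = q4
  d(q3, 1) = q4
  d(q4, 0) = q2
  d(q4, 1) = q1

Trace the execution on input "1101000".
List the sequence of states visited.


Input: 1101000
d(q0, 1) = q4
d(q4, 1) = q1
d(q1, 0) = q3
d(q3, 1) = q4
d(q4, 0) = q2
d(q2, 0) = q0
d(q0, 0) = q2


q0 -> q4 -> q1 -> q3 -> q4 -> q2 -> q0 -> q2


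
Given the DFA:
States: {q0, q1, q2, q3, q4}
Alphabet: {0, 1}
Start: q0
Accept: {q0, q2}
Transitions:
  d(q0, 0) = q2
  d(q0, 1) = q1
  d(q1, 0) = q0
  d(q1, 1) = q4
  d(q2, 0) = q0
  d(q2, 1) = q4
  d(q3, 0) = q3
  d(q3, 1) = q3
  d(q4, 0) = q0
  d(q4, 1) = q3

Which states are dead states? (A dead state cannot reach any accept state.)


Forward reachability from each state:
  q0 -> reaches accept state q0 (live)
  q1 -> reaches accept state q0 (live)
  q2 -> reaches accept state q0 (live)
  q3 -> reaches {q3}, no accept state (dead)
  q4 -> reaches accept state q0 (live)

{q3}


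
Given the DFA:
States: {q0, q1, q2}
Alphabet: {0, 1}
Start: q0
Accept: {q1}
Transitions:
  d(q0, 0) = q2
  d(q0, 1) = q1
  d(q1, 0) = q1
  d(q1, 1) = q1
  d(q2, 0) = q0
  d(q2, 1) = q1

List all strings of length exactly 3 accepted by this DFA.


All strings of length 3: 8 total
Accepted: 7

"001", "010", "011", "100", "101", "110", "111"


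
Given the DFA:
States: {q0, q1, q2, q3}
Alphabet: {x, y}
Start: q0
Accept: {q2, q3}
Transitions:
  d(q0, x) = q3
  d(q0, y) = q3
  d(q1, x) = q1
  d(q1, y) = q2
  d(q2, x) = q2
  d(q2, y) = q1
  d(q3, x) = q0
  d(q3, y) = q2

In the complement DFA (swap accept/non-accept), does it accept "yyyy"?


Trace: q0 -> q3 -> q2 -> q1 -> q2
Final: q2
Original accept: {q2, q3}
Complement: q2 is in original accept

No, complement rejects (original accepts)


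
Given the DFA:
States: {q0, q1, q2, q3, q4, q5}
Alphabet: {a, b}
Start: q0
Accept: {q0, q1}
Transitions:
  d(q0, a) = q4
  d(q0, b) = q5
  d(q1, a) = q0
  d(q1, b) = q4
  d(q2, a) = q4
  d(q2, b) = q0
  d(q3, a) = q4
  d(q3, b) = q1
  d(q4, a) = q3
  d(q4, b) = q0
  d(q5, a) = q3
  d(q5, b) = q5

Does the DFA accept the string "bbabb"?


Trace: q0 -> q5 -> q5 -> q3 -> q1 -> q4
Final state: q4
Accept states: {q0, q1}

No, rejected (final state q4 is not an accept state)


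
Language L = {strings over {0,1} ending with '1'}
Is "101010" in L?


last symbol = '0'

No, "101010" is not in L


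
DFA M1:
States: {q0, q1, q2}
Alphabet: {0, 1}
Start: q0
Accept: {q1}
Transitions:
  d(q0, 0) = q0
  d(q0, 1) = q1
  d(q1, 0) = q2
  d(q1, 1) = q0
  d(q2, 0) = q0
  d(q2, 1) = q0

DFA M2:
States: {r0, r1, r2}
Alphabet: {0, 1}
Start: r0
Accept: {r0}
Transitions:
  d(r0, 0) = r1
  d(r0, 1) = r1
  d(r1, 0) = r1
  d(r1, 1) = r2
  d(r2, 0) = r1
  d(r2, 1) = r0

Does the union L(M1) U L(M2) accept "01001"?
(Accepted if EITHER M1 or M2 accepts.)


M1: final=q1 accepted=True
M2: final=r2 accepted=False

Yes, union accepts


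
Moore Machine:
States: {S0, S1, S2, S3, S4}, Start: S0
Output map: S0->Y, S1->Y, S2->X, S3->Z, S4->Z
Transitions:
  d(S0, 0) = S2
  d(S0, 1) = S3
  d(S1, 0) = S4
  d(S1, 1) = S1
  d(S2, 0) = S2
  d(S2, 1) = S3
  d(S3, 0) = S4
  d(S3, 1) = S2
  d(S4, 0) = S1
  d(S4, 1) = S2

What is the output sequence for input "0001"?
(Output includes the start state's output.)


Start: S0 (output Y)
  --0--> S2 (output X)
  --0--> S2 (output X)
  --0--> S2 (output X)
  --1--> S3 (output Z)

"YXXXZ"


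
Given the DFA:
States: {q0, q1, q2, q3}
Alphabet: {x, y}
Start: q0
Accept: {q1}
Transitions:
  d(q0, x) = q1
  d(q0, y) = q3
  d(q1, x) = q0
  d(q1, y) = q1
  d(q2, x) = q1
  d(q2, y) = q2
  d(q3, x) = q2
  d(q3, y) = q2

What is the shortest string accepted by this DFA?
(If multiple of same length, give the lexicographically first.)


BFS by string length (lex-first path to each state shown):
  len 0: q0<-""
  len 1: q1<-"x", q3<-"y"
Found accept state at length 1.

"x"


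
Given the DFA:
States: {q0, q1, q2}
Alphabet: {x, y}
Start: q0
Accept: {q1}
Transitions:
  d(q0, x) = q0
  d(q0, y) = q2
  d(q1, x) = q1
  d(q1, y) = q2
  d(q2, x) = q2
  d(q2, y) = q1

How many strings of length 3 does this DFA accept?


Enumerating all length-3 strings:
  "xxx" -> q0 [reject]
  "xxy" -> q2 [reject]
  "xyx" -> q2 [reject]
  "xyy" -> q1 [accept]
  "yxx" -> q2 [reject]
  "yxy" -> q1 [accept]
  "yyx" -> q1 [accept]
  "yyy" -> q2 [reject]

3 out of 8


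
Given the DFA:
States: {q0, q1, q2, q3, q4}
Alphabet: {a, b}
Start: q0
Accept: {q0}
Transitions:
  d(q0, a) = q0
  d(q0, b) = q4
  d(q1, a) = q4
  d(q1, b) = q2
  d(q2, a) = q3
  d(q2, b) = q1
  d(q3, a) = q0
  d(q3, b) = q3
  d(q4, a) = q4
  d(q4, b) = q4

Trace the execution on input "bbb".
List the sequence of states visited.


Input: bbb
d(q0, b) = q4
d(q4, b) = q4
d(q4, b) = q4


q0 -> q4 -> q4 -> q4


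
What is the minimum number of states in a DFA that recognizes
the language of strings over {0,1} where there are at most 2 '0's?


States: count = 0, 1, ..., 2 (all accepting; 3 states), plus a dead state for count > 2.
Total: 3 + 1 = 4.

4


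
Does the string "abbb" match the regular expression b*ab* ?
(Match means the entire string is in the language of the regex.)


|string| = 4; first = 'a'; last = 'b'

Yes, "abbb" matches b*ab*


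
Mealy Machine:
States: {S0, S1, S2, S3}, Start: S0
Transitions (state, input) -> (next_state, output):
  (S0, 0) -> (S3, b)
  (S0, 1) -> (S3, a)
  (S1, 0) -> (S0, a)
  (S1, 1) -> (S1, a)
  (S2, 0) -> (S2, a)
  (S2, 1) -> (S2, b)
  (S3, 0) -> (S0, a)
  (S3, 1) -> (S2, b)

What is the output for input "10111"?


Step-by-step:
  (S0, 1) -> (S3, a)
  (S3, 0) -> (S0, a)
  (S0, 1) -> (S3, a)
  (S3, 1) -> (S2, b)
  (S2, 1) -> (S2, b)

"aaabb"


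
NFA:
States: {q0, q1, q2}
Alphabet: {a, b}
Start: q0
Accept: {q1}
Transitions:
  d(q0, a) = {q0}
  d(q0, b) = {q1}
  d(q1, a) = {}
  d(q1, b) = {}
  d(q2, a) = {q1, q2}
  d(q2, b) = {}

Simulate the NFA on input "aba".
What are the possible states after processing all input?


Start: {q0}
  --a--> {q0}
  --b--> {q1}
  --a--> {}

{} (empty set, no valid transitions)


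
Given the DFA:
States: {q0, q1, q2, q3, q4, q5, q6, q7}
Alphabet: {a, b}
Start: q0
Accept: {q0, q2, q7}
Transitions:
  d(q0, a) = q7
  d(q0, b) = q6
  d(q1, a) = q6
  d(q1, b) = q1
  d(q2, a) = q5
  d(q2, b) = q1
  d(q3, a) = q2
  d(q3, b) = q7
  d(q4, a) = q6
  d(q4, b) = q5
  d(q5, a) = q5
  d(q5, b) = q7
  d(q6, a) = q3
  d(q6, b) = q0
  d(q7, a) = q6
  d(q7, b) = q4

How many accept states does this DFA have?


Accept states listed: {q0, q2, q7}
Counting: q0(1) q2(2) q7(3)

3


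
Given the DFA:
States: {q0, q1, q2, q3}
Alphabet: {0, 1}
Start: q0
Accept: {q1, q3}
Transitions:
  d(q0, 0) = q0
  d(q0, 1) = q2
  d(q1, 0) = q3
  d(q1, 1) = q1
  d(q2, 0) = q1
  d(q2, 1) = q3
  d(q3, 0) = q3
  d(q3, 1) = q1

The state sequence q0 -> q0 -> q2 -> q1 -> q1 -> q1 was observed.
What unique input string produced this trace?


Trace back each transition to find the symbol:
  q0 --[0]--> q0
  q0 --[1]--> q2
  q2 --[0]--> q1
  q1 --[1]--> q1
  q1 --[1]--> q1

"01011"


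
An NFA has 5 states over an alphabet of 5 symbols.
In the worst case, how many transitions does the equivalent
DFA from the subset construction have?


Subset construction: one DFA state per subset of NFA states = 2^5 = 32 states.
Each DFA state has 5 outgoing transitions: 32 * 5 = 160

160


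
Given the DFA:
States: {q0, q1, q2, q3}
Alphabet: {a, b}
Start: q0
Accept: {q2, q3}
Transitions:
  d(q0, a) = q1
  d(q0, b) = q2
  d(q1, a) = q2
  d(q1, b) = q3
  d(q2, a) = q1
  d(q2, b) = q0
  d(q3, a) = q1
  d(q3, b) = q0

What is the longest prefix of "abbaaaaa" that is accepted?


Run the DFA, marking each prefix where the state is accepting:
  "" -> q0 [reject]
  "a" -> q1 [reject]
  "ab" -> q3 [accept]
  "abb" -> q0 [reject]
  "abba" -> q1 [reject]
  "abbaa" -> q2 [accept]
  "abbaaa" -> q1 [reject]
  "abbaaaa" -> q2 [accept]
  "abbaaaaa" -> q1 [reject]

"abbaaaa"


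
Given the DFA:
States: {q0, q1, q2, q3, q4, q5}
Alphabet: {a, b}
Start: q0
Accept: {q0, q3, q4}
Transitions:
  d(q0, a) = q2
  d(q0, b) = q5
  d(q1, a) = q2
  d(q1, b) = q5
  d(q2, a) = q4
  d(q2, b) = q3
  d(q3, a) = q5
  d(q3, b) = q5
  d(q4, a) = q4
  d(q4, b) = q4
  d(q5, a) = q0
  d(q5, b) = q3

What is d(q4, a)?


Looking up transition d(q4, a)

q4


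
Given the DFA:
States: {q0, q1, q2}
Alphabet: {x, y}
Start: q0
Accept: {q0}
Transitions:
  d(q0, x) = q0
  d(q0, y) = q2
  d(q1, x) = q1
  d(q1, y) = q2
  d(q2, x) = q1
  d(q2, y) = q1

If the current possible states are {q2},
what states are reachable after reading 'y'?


Apply transition on 'y' from each current state:
  d(q2, y) = q1

{q1}


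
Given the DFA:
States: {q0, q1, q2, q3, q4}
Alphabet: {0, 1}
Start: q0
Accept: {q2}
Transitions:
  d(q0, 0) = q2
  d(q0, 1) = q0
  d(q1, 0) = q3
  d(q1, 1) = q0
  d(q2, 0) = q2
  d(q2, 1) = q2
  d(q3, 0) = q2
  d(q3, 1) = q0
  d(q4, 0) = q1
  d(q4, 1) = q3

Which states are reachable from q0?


BFS from q0:
  layer 0: {q0}
  layer 1: {q2}

{q0, q2}


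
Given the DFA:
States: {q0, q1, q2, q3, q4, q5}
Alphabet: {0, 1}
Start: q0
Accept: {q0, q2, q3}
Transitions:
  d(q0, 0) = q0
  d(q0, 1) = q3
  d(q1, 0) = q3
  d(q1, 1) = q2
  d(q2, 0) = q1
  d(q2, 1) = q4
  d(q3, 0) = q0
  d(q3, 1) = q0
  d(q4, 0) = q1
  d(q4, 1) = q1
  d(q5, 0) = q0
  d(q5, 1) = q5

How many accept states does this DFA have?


Accept states listed: {q0, q2, q3}
Counting: q0(1) q2(2) q3(3)

3


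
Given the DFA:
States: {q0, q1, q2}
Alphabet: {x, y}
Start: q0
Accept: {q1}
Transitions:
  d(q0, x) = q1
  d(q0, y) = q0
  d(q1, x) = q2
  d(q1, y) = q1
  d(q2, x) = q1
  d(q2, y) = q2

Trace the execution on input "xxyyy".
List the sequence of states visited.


Input: xxyyy
d(q0, x) = q1
d(q1, x) = q2
d(q2, y) = q2
d(q2, y) = q2
d(q2, y) = q2


q0 -> q1 -> q2 -> q2 -> q2 -> q2


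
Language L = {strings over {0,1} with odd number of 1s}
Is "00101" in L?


count('1') = 2; 2 mod 2 = 0

No, "00101" is not in L


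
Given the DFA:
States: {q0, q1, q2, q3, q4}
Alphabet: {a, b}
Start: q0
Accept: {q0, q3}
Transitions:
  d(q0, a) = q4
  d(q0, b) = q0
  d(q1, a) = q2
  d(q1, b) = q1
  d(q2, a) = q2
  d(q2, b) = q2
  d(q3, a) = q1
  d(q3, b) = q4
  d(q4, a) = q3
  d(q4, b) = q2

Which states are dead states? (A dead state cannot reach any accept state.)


Forward reachability from each state:
  q0 -> reaches accept state q0 (live)
  q1 -> reaches {q1, q2}, no accept state (dead)
  q2 -> reaches {q2}, no accept state (dead)
  q3 -> reaches accept state q3 (live)
  q4 -> reaches accept state q3 (live)

{q1, q2}


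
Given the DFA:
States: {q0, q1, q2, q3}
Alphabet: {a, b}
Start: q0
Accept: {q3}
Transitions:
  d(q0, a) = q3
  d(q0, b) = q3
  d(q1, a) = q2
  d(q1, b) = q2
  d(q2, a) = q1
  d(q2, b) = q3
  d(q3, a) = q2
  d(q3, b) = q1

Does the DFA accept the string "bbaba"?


Trace: q0 -> q3 -> q1 -> q2 -> q3 -> q2
Final state: q2
Accept states: {q3}

No, rejected (final state q2 is not an accept state)


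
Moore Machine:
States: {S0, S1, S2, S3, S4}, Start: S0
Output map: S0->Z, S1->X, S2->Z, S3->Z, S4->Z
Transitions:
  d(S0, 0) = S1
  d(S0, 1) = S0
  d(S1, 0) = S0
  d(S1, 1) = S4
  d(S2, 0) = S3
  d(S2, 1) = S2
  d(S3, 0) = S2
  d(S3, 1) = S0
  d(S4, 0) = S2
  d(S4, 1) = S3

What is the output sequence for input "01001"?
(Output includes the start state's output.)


Start: S0 (output Z)
  --0--> S1 (output X)
  --1--> S4 (output Z)
  --0--> S2 (output Z)
  --0--> S3 (output Z)
  --1--> S0 (output Z)

"ZXZZZZ"


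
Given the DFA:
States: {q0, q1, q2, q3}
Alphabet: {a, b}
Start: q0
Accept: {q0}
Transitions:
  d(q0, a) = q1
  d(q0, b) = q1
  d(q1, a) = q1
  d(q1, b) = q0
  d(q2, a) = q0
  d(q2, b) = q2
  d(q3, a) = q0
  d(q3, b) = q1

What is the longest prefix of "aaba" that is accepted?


Run the DFA, marking each prefix where the state is accepting:
  "" -> q0 [accept]
  "a" -> q1 [reject]
  "aa" -> q1 [reject]
  "aab" -> q0 [accept]
  "aaba" -> q1 [reject]

"aab"


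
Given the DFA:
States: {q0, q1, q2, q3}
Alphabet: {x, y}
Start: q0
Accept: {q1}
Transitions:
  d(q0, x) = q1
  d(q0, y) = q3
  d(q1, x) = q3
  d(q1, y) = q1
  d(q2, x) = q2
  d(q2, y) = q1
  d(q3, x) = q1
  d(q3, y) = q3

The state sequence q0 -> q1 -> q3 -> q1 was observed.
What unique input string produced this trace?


Trace back each transition to find the symbol:
  q0 --[x]--> q1
  q1 --[x]--> q3
  q3 --[x]--> q1

"xxx"


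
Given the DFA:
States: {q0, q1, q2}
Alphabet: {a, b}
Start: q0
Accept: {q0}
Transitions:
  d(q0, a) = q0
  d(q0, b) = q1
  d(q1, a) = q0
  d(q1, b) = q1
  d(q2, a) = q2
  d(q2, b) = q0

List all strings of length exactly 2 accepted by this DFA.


All strings of length 2: 4 total
Accepted: 2

"aa", "ba"


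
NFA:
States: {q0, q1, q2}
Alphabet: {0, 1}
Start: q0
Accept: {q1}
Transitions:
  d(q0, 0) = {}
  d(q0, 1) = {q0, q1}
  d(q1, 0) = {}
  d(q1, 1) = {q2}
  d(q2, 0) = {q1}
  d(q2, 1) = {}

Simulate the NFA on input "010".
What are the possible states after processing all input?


Start: {q0}
  --0--> {}
  --1--> {}
  --0--> {}

{} (empty set, no valid transitions)


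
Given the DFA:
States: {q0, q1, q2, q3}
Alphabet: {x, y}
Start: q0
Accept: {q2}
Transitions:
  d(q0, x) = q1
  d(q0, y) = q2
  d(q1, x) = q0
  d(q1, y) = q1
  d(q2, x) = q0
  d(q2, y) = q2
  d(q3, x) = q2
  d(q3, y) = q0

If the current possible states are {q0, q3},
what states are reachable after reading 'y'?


Apply transition on 'y' from each current state:
  d(q0, y) = q2
  d(q3, y) = q0

{q0, q2}


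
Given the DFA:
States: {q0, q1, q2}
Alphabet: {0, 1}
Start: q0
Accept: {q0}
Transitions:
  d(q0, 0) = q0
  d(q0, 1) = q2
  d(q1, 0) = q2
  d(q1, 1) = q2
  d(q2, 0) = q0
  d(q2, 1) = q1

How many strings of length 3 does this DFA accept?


Enumerating all length-3 strings:
  "000" -> q0 [accept]
  "001" -> q2 [reject]
  "010" -> q0 [accept]
  "011" -> q1 [reject]
  "100" -> q0 [accept]
  "101" -> q2 [reject]
  "110" -> q2 [reject]
  "111" -> q2 [reject]

3 out of 8


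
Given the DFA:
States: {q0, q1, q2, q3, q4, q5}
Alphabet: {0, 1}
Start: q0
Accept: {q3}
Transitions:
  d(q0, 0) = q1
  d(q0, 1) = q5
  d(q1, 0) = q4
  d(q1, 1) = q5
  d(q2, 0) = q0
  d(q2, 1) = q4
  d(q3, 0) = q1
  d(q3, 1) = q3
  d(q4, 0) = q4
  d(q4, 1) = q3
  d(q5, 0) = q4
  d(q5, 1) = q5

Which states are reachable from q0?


BFS from q0:
  layer 0: {q0}
  layer 1: {q1, q5}
  layer 2: {q4}
  layer 3: {q3}

{q0, q1, q3, q4, q5}


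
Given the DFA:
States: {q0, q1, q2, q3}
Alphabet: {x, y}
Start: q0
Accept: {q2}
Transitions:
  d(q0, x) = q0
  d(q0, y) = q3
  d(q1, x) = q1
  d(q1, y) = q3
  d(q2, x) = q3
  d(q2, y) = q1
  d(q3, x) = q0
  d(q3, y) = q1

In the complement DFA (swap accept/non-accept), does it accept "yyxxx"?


Trace: q0 -> q3 -> q1 -> q1 -> q1 -> q1
Final: q1
Original accept: {q2}
Complement: q1 is not in original accept

Yes, complement accepts (original rejects)


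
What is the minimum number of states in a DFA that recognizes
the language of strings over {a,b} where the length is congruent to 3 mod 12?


States track (length) mod 12.
Need 12 states: one per remainder 0..11; accept = remainder 3.

12


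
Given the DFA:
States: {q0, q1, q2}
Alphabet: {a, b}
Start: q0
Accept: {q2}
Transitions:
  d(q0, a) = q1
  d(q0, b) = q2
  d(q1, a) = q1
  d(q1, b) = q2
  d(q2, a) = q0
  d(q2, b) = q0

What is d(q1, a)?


Looking up transition d(q1, a)

q1


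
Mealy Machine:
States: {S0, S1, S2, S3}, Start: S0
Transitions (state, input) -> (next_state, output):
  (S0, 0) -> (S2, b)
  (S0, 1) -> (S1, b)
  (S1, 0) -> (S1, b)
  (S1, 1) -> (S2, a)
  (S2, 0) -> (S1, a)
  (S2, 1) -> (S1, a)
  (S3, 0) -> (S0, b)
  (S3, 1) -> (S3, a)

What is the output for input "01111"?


Step-by-step:
  (S0, 0) -> (S2, b)
  (S2, 1) -> (S1, a)
  (S1, 1) -> (S2, a)
  (S2, 1) -> (S1, a)
  (S1, 1) -> (S2, a)

"baaaa"


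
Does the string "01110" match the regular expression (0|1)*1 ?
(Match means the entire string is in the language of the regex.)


|string| = 5; first = '0'; last = '0'

No, "01110" does not match (0|1)*1


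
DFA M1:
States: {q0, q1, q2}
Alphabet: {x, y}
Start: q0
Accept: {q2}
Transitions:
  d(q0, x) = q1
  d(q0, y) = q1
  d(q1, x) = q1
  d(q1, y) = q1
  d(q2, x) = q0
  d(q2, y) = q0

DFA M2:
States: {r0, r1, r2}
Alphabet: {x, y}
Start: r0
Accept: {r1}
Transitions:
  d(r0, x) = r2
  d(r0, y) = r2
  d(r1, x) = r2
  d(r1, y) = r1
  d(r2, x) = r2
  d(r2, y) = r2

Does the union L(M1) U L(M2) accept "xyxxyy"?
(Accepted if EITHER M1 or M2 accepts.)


M1: final=q1 accepted=False
M2: final=r2 accepted=False

No, union rejects (neither accepts)


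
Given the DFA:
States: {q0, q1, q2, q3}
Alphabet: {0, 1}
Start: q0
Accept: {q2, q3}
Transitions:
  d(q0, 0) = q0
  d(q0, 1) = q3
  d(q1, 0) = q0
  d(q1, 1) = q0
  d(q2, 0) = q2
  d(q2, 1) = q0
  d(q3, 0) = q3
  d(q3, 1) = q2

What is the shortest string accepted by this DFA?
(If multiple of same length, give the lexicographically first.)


BFS by string length (lex-first path to each state shown):
  len 0: q0<-""
  len 1: q0<-"0", q3<-"1"
Found accept state at length 1.

"1"


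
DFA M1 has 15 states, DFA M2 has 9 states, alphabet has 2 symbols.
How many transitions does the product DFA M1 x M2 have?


Product DFA has 15 * 9 = 135 states.
Each has 2 transitions: 135 * 2 = 270

270


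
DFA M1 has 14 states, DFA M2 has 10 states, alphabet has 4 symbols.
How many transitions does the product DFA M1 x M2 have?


Product DFA has 14 * 10 = 140 states.
Each has 4 transitions: 140 * 4 = 560

560


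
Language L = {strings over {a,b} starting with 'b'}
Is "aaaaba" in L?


first symbol = 'a'

No, "aaaaba" is not in L


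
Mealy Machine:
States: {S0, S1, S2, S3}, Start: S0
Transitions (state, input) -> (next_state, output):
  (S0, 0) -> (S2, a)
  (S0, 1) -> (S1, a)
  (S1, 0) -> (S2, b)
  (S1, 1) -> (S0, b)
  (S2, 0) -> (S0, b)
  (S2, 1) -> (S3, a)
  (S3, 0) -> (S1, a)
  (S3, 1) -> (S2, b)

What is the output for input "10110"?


Step-by-step:
  (S0, 1) -> (S1, a)
  (S1, 0) -> (S2, b)
  (S2, 1) -> (S3, a)
  (S3, 1) -> (S2, b)
  (S2, 0) -> (S0, b)

"ababb"


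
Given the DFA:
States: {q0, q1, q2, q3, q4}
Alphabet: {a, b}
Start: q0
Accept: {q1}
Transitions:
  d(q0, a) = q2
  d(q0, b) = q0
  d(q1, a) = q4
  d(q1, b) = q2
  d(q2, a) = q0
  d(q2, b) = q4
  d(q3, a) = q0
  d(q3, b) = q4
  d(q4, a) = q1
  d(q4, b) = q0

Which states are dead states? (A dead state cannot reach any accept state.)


Forward reachability from each state:
  q0 -> reaches accept state q1 (live)
  q1 -> reaches accept state q1 (live)
  q2 -> reaches accept state q1 (live)
  q3 -> reaches accept state q1 (live)
  q4 -> reaches accept state q1 (live)

None (all states can reach an accept state)


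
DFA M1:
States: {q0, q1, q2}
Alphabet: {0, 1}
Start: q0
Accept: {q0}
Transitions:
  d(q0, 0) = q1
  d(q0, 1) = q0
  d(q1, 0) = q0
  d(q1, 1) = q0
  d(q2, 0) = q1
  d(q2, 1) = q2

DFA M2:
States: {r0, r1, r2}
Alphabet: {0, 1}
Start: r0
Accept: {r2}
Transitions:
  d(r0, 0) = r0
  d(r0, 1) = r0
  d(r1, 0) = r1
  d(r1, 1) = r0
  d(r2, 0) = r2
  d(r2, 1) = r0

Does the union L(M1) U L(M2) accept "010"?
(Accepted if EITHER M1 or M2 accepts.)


M1: final=q1 accepted=False
M2: final=r0 accepted=False

No, union rejects (neither accepts)


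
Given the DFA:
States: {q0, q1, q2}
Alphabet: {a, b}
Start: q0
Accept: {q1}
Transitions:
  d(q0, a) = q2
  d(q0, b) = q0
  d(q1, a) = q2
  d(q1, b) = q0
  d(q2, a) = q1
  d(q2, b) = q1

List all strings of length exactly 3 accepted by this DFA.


All strings of length 3: 8 total
Accepted: 2

"baa", "bab"


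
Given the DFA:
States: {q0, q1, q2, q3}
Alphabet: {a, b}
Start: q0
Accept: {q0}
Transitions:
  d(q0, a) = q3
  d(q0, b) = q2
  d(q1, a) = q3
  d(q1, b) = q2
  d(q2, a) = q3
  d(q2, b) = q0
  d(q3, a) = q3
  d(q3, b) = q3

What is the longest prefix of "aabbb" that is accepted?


Run the DFA, marking each prefix where the state is accepting:
  "" -> q0 [accept]
  "a" -> q3 [reject]
  "aa" -> q3 [reject]
  "aab" -> q3 [reject]
  "aabb" -> q3 [reject]
  "aabbb" -> q3 [reject]

""


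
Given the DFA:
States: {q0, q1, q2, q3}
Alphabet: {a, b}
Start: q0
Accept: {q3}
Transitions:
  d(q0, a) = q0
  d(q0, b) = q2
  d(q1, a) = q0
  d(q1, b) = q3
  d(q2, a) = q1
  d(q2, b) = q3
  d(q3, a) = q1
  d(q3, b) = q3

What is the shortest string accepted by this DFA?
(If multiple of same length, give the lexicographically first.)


BFS by string length (lex-first path to each state shown):
  len 0: q0<-""
  len 1: q0<-"a", q2<-"b"
  len 2: q0<-"aa", q1<-"ba", q2<-"ab", q3<-"bb"
Found accept state at length 2.

"bb"


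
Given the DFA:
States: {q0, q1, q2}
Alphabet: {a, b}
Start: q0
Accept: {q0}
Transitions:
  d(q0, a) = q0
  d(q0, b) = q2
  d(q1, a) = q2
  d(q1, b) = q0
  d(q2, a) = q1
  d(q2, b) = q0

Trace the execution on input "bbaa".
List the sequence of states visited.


Input: bbaa
d(q0, b) = q2
d(q2, b) = q0
d(q0, a) = q0
d(q0, a) = q0


q0 -> q2 -> q0 -> q0 -> q0


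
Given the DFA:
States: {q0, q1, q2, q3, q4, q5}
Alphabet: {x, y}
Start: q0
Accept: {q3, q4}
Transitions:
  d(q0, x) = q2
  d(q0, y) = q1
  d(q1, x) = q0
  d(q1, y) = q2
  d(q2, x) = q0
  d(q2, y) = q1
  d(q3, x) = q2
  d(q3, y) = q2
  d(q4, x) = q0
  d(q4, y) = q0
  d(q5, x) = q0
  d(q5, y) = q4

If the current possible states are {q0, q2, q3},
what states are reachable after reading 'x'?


Apply transition on 'x' from each current state:
  d(q0, x) = q2
  d(q2, x) = q0
  d(q3, x) = q2

{q0, q2}


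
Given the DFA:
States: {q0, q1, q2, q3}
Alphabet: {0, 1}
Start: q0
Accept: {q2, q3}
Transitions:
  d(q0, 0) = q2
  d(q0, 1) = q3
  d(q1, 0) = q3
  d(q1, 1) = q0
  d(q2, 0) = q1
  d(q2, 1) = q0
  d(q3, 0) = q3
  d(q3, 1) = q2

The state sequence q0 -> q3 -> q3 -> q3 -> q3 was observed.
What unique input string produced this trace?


Trace back each transition to find the symbol:
  q0 --[1]--> q3
  q3 --[0]--> q3
  q3 --[0]--> q3
  q3 --[0]--> q3

"1000"


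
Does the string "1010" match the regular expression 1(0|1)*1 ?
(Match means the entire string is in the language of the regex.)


|string| = 4; first = '1'; last = '0'

No, "1010" does not match 1(0|1)*1


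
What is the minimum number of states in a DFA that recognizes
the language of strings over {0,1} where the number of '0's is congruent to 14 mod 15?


States track (count of '0') mod 15.
Need 15 states: one per remainder 0..14; accept = remainder 14.

15


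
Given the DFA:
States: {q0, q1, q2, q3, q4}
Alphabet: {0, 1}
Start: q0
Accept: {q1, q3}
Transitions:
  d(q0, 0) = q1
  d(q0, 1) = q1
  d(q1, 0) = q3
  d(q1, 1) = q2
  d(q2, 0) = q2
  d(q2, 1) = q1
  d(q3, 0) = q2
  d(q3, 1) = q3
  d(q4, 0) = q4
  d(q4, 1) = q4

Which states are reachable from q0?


BFS from q0:
  layer 0: {q0}
  layer 1: {q1}
  layer 2: {q2, q3}

{q0, q1, q2, q3}


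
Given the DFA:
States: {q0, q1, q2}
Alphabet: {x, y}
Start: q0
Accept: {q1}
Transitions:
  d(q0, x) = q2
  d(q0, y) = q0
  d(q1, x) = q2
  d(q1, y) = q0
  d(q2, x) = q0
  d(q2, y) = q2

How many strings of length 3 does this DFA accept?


Enumerating all length-3 strings:
  "xxx" -> q2 [reject]
  "xxy" -> q0 [reject]
  "xyx" -> q0 [reject]
  "xyy" -> q2 [reject]
  "yxx" -> q0 [reject]
  "yxy" -> q2 [reject]
  "yyx" -> q2 [reject]
  "yyy" -> q0 [reject]

0 out of 8


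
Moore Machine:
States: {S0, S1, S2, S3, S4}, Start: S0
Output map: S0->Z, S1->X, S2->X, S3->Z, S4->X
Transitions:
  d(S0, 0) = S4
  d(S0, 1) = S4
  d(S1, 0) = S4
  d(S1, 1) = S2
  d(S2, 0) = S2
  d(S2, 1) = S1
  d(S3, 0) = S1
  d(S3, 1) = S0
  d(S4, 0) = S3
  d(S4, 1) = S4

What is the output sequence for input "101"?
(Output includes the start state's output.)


Start: S0 (output Z)
  --1--> S4 (output X)
  --0--> S3 (output Z)
  --1--> S0 (output Z)

"ZXZZ"


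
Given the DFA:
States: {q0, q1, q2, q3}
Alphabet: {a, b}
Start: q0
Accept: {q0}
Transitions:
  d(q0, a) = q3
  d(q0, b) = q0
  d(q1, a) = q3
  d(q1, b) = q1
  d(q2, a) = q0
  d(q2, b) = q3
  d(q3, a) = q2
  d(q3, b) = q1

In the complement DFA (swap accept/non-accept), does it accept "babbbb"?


Trace: q0 -> q0 -> q3 -> q1 -> q1 -> q1 -> q1
Final: q1
Original accept: {q0}
Complement: q1 is not in original accept

Yes, complement accepts (original rejects)


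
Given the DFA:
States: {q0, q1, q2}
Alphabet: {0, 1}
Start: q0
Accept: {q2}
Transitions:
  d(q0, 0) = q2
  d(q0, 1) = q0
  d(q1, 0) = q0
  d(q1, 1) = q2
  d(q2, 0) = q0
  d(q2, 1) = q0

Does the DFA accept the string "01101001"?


Trace: q0 -> q2 -> q0 -> q0 -> q2 -> q0 -> q2 -> q0 -> q0
Final state: q0
Accept states: {q2}

No, rejected (final state q0 is not an accept state)


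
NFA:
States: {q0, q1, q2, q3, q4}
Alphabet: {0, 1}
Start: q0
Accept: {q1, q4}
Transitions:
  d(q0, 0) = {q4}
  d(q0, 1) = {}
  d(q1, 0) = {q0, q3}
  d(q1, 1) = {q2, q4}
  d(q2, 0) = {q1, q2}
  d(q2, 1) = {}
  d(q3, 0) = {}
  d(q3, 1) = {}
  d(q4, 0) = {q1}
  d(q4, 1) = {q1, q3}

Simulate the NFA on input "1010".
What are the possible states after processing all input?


Start: {q0}
  --1--> {}
  --0--> {}
  --1--> {}
  --0--> {}

{} (empty set, no valid transitions)


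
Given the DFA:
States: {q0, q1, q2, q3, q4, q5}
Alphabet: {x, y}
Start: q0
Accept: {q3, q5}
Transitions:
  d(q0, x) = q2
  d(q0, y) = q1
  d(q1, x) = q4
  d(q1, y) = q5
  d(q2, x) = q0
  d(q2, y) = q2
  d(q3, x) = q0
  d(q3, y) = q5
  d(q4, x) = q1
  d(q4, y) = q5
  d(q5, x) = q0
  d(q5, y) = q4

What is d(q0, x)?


Looking up transition d(q0, x)

q2


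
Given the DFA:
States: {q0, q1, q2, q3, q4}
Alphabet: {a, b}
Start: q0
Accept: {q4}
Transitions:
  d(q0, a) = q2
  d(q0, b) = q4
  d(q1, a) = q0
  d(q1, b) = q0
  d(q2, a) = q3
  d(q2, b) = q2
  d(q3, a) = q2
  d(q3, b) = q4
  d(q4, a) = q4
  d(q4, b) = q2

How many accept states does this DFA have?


Accept states listed: {q4}
Counting: q4(1)

1


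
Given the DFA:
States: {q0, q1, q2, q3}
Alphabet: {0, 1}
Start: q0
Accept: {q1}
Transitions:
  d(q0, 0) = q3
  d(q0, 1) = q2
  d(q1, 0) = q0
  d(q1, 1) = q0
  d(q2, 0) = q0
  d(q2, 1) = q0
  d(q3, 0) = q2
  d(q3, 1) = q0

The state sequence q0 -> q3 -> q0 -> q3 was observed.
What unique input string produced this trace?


Trace back each transition to find the symbol:
  q0 --[0]--> q3
  q3 --[1]--> q0
  q0 --[0]--> q3

"010"


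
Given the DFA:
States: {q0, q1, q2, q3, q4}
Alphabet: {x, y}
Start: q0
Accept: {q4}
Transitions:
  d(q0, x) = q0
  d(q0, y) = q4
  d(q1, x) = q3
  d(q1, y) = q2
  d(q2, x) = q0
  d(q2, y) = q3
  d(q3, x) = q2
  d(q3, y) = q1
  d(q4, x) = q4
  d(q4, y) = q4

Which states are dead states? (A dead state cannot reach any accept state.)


Forward reachability from each state:
  q0 -> reaches accept state q4 (live)
  q1 -> reaches accept state q4 (live)
  q2 -> reaches accept state q4 (live)
  q3 -> reaches accept state q4 (live)
  q4 -> reaches accept state q4 (live)

None (all states can reach an accept state)


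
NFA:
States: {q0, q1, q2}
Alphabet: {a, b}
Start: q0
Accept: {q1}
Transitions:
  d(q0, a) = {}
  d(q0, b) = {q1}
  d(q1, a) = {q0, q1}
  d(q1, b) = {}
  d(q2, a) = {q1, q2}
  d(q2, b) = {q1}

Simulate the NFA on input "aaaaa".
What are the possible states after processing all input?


Start: {q0}
  --a--> {}
  --a--> {}
  --a--> {}
  --a--> {}
  --a--> {}

{} (empty set, no valid transitions)


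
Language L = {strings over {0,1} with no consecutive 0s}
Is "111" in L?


'00' does not occur

Yes, "111" is in L


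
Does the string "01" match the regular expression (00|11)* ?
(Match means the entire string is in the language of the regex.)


|string| = 2; first = '0'; last = '1'

No, "01" does not match (00|11)*


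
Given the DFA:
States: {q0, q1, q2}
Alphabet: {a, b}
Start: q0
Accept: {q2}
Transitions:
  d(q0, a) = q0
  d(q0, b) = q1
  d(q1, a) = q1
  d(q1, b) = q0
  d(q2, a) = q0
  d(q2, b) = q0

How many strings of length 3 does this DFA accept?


Enumerating all length-3 strings:
  "aaa" -> q0 [reject]
  "aab" -> q1 [reject]
  "aba" -> q1 [reject]
  "abb" -> q0 [reject]
  "baa" -> q1 [reject]
  "bab" -> q0 [reject]
  "bba" -> q0 [reject]
  "bbb" -> q1 [reject]

0 out of 8


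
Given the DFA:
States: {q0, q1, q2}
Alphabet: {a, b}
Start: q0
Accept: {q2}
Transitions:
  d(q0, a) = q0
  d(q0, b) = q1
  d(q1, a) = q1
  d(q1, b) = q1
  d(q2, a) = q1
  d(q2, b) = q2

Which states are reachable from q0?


BFS from q0:
  layer 0: {q0}
  layer 1: {q1}

{q0, q1}


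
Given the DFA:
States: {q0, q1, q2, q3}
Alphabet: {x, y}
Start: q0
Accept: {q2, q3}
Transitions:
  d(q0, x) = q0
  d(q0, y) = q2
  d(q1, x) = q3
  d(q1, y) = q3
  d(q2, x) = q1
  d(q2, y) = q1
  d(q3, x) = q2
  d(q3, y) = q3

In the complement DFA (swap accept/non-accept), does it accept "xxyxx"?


Trace: q0 -> q0 -> q0 -> q2 -> q1 -> q3
Final: q3
Original accept: {q2, q3}
Complement: q3 is in original accept

No, complement rejects (original accepts)


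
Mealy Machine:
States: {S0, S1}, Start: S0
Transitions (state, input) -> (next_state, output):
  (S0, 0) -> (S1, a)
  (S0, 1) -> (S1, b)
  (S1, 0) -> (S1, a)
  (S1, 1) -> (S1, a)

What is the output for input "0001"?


Step-by-step:
  (S0, 0) -> (S1, a)
  (S1, 0) -> (S1, a)
  (S1, 0) -> (S1, a)
  (S1, 1) -> (S1, a)

"aaaa"


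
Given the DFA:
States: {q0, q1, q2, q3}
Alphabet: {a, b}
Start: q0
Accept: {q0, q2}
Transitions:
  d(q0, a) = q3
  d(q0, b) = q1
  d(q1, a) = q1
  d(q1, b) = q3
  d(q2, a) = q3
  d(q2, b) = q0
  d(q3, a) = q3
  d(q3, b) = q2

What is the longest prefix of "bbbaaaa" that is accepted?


Run the DFA, marking each prefix where the state is accepting:
  "" -> q0 [accept]
  "b" -> q1 [reject]
  "bb" -> q3 [reject]
  "bbb" -> q2 [accept]
  "bbba" -> q3 [reject]
  "bbbaa" -> q3 [reject]
  "bbbaaa" -> q3 [reject]
  "bbbaaaa" -> q3 [reject]

"bbb"


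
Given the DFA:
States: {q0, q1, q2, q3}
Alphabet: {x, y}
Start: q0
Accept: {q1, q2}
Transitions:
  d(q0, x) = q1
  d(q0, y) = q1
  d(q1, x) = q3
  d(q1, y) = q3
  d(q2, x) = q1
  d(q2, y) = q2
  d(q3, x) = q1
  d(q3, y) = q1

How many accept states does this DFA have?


Accept states listed: {q1, q2}
Counting: q1(1) q2(2)

2


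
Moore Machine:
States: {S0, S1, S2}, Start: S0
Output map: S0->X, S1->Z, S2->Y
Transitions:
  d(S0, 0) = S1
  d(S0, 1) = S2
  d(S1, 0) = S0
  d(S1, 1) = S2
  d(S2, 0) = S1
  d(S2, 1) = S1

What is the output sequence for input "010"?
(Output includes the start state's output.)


Start: S0 (output X)
  --0--> S1 (output Z)
  --1--> S2 (output Y)
  --0--> S1 (output Z)

"XZYZ"


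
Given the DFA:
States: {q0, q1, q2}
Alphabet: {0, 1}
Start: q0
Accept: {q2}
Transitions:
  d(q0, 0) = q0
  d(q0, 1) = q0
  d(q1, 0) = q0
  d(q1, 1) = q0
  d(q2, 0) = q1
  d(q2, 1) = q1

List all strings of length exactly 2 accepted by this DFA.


All strings of length 2: 4 total
Accepted: 0

None


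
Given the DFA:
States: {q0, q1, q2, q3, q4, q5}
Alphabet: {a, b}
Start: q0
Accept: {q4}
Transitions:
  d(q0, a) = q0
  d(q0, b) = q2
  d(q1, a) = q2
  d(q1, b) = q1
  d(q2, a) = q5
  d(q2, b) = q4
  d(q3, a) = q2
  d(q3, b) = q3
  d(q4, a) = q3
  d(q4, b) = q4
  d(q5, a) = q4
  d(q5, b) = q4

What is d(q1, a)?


Looking up transition d(q1, a)

q2


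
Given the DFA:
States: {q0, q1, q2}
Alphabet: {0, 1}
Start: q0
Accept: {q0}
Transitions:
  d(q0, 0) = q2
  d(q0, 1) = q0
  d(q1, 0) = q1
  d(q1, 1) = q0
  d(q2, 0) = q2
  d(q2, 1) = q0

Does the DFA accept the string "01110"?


Trace: q0 -> q2 -> q0 -> q0 -> q0 -> q2
Final state: q2
Accept states: {q0}

No, rejected (final state q2 is not an accept state)


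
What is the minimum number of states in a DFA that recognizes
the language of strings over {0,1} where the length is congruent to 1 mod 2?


States track (length) mod 2.
Need 2 states: one per remainder 0..1; accept = remainder 1.

2


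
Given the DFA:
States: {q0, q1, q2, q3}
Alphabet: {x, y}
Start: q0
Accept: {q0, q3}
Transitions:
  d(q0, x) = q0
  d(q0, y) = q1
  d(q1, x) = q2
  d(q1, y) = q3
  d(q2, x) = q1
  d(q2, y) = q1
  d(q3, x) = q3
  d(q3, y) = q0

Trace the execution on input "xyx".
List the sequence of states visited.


Input: xyx
d(q0, x) = q0
d(q0, y) = q1
d(q1, x) = q2


q0 -> q0 -> q1 -> q2
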